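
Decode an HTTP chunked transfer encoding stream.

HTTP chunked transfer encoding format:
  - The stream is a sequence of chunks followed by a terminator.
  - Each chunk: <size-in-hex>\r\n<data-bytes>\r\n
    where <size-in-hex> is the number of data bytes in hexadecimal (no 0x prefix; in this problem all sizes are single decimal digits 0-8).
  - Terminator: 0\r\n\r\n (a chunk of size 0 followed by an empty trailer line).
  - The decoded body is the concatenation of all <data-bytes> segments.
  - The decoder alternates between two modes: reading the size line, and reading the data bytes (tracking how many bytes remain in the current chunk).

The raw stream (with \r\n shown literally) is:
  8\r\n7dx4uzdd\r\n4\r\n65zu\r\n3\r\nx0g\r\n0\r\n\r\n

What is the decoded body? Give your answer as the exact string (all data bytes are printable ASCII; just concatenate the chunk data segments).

Answer: 7dx4uzdd65zux0g

Derivation:
Chunk 1: stream[0..1]='8' size=0x8=8, data at stream[3..11]='7dx4uzdd' -> body[0..8], body so far='7dx4uzdd'
Chunk 2: stream[13..14]='4' size=0x4=4, data at stream[16..20]='65zu' -> body[8..12], body so far='7dx4uzdd65zu'
Chunk 3: stream[22..23]='3' size=0x3=3, data at stream[25..28]='x0g' -> body[12..15], body so far='7dx4uzdd65zux0g'
Chunk 4: stream[30..31]='0' size=0 (terminator). Final body='7dx4uzdd65zux0g' (15 bytes)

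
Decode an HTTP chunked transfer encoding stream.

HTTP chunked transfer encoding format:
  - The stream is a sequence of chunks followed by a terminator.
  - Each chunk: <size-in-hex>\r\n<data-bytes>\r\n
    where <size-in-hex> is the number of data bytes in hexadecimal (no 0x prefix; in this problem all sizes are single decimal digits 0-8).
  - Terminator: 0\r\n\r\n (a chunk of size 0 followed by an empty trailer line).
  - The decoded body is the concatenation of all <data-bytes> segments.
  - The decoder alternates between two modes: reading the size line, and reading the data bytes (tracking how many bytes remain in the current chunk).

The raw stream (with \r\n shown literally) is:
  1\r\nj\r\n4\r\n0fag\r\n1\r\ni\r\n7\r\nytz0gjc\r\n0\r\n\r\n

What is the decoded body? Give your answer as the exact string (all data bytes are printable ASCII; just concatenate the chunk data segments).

Chunk 1: stream[0..1]='1' size=0x1=1, data at stream[3..4]='j' -> body[0..1], body so far='j'
Chunk 2: stream[6..7]='4' size=0x4=4, data at stream[9..13]='0fag' -> body[1..5], body so far='j0fag'
Chunk 3: stream[15..16]='1' size=0x1=1, data at stream[18..19]='i' -> body[5..6], body so far='j0fagi'
Chunk 4: stream[21..22]='7' size=0x7=7, data at stream[24..31]='ytz0gjc' -> body[6..13], body so far='j0fagiytz0gjc'
Chunk 5: stream[33..34]='0' size=0 (terminator). Final body='j0fagiytz0gjc' (13 bytes)

Answer: j0fagiytz0gjc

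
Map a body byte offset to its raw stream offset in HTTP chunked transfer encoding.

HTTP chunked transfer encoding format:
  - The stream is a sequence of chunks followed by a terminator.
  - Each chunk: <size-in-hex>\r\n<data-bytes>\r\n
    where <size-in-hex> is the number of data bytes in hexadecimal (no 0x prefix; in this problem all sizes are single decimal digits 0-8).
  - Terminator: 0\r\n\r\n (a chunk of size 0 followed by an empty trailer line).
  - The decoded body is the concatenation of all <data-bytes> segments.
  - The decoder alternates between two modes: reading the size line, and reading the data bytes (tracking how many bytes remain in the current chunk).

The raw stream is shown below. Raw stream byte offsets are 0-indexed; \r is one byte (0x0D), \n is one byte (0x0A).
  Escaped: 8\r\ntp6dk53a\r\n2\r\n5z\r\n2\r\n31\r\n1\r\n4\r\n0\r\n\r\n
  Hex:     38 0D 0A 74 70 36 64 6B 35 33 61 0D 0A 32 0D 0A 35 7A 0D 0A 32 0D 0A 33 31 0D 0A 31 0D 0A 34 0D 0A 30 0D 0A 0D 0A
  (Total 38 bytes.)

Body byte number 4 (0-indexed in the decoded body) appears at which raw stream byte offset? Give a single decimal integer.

Chunk 1: stream[0..1]='8' size=0x8=8, data at stream[3..11]='tp6dk53a' -> body[0..8], body so far='tp6dk53a'
Chunk 2: stream[13..14]='2' size=0x2=2, data at stream[16..18]='5z' -> body[8..10], body so far='tp6dk53a5z'
Chunk 3: stream[20..21]='2' size=0x2=2, data at stream[23..25]='31' -> body[10..12], body so far='tp6dk53a5z31'
Chunk 4: stream[27..28]='1' size=0x1=1, data at stream[30..31]='4' -> body[12..13], body so far='tp6dk53a5z314'
Chunk 5: stream[33..34]='0' size=0 (terminator). Final body='tp6dk53a5z314' (13 bytes)
Body byte 4 at stream offset 7

Answer: 7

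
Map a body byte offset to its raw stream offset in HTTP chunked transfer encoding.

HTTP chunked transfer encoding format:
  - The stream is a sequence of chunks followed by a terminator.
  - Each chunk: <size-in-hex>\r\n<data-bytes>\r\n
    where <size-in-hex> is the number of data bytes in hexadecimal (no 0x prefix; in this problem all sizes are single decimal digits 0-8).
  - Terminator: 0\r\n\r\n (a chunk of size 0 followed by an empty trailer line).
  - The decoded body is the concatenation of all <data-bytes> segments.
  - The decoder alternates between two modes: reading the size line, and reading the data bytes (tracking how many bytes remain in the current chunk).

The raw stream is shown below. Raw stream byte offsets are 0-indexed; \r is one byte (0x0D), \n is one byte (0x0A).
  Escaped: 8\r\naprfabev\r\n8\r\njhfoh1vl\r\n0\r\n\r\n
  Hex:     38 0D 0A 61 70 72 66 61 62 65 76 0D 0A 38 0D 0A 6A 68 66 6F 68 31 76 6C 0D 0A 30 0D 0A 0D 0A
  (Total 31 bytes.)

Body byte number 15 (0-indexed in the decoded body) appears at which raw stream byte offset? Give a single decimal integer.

Chunk 1: stream[0..1]='8' size=0x8=8, data at stream[3..11]='aprfabev' -> body[0..8], body so far='aprfabev'
Chunk 2: stream[13..14]='8' size=0x8=8, data at stream[16..24]='jhfoh1vl' -> body[8..16], body so far='aprfabevjhfoh1vl'
Chunk 3: stream[26..27]='0' size=0 (terminator). Final body='aprfabevjhfoh1vl' (16 bytes)
Body byte 15 at stream offset 23

Answer: 23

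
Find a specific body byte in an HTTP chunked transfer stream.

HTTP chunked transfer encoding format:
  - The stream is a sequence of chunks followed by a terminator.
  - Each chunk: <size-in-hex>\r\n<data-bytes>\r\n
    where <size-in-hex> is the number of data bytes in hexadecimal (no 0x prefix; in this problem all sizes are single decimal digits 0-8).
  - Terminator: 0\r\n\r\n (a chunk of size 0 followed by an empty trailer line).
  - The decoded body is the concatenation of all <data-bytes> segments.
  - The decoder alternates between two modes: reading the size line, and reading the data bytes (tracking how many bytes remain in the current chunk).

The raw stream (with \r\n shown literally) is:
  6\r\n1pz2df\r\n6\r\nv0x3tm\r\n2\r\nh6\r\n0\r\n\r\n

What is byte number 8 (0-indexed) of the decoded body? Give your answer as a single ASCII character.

Answer: x

Derivation:
Chunk 1: stream[0..1]='6' size=0x6=6, data at stream[3..9]='1pz2df' -> body[0..6], body so far='1pz2df'
Chunk 2: stream[11..12]='6' size=0x6=6, data at stream[14..20]='v0x3tm' -> body[6..12], body so far='1pz2dfv0x3tm'
Chunk 3: stream[22..23]='2' size=0x2=2, data at stream[25..27]='h6' -> body[12..14], body so far='1pz2dfv0x3tmh6'
Chunk 4: stream[29..30]='0' size=0 (terminator). Final body='1pz2dfv0x3tmh6' (14 bytes)
Body byte 8 = 'x'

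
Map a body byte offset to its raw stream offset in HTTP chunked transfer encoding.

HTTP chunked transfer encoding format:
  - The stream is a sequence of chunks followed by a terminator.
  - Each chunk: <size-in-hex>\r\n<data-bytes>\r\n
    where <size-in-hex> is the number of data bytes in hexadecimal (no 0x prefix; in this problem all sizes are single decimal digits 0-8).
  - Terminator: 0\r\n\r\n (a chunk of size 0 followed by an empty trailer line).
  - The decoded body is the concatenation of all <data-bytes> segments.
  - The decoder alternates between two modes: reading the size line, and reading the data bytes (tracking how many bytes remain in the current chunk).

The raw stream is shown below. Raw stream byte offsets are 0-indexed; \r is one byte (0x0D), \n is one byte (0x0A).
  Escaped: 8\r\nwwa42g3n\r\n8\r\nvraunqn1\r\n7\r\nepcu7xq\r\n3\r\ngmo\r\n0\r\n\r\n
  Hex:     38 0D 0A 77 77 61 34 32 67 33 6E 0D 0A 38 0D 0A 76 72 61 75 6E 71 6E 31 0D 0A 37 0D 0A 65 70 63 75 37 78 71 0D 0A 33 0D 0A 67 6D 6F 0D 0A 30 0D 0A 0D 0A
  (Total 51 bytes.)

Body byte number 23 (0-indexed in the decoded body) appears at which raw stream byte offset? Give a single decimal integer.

Answer: 41

Derivation:
Chunk 1: stream[0..1]='8' size=0x8=8, data at stream[3..11]='wwa42g3n' -> body[0..8], body so far='wwa42g3n'
Chunk 2: stream[13..14]='8' size=0x8=8, data at stream[16..24]='vraunqn1' -> body[8..16], body so far='wwa42g3nvraunqn1'
Chunk 3: stream[26..27]='7' size=0x7=7, data at stream[29..36]='epcu7xq' -> body[16..23], body so far='wwa42g3nvraunqn1epcu7xq'
Chunk 4: stream[38..39]='3' size=0x3=3, data at stream[41..44]='gmo' -> body[23..26], body so far='wwa42g3nvraunqn1epcu7xqgmo'
Chunk 5: stream[46..47]='0' size=0 (terminator). Final body='wwa42g3nvraunqn1epcu7xqgmo' (26 bytes)
Body byte 23 at stream offset 41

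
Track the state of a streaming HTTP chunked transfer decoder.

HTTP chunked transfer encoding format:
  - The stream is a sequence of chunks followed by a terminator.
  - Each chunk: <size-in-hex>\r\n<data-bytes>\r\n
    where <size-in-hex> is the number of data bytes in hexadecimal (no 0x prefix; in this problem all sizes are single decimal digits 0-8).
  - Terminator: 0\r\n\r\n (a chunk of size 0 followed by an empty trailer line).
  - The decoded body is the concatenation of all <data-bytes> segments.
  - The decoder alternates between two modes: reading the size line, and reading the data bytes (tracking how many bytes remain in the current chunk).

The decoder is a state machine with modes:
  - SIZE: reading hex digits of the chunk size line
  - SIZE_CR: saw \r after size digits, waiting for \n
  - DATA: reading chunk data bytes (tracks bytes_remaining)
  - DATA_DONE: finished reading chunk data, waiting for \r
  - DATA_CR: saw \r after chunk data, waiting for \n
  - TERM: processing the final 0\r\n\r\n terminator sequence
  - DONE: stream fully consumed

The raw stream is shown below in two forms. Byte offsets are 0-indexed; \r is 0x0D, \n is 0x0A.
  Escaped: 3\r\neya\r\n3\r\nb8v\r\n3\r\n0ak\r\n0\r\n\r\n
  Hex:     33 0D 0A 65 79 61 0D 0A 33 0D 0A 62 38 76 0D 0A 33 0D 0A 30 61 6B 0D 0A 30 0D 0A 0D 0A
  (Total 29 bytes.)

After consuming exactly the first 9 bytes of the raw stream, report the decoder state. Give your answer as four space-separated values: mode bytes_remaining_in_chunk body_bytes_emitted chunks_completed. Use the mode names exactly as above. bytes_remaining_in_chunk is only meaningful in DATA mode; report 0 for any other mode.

Byte 0 = '3': mode=SIZE remaining=0 emitted=0 chunks_done=0
Byte 1 = 0x0D: mode=SIZE_CR remaining=0 emitted=0 chunks_done=0
Byte 2 = 0x0A: mode=DATA remaining=3 emitted=0 chunks_done=0
Byte 3 = 'e': mode=DATA remaining=2 emitted=1 chunks_done=0
Byte 4 = 'y': mode=DATA remaining=1 emitted=2 chunks_done=0
Byte 5 = 'a': mode=DATA_DONE remaining=0 emitted=3 chunks_done=0
Byte 6 = 0x0D: mode=DATA_CR remaining=0 emitted=3 chunks_done=0
Byte 7 = 0x0A: mode=SIZE remaining=0 emitted=3 chunks_done=1
Byte 8 = '3': mode=SIZE remaining=0 emitted=3 chunks_done=1

Answer: SIZE 0 3 1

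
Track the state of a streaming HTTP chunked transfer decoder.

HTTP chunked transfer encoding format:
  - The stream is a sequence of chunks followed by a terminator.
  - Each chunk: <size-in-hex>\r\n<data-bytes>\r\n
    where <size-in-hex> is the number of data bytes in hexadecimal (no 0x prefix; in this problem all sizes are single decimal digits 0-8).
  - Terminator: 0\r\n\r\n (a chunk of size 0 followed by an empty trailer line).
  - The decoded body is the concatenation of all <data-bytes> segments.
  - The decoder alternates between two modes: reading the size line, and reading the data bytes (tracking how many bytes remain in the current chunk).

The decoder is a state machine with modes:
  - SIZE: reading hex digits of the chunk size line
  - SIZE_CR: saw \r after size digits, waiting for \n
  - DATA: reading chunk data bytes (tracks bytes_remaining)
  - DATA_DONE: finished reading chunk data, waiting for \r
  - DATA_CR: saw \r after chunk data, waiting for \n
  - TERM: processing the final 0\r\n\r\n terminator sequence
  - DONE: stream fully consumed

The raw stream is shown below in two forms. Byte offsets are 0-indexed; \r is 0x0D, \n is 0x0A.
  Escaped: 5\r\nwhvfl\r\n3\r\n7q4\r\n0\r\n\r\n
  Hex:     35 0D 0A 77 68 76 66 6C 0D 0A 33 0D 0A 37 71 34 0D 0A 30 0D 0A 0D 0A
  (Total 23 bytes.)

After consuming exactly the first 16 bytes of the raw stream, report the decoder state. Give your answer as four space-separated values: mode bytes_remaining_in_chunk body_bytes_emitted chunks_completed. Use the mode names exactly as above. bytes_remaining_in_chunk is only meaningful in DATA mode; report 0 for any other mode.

Byte 0 = '5': mode=SIZE remaining=0 emitted=0 chunks_done=0
Byte 1 = 0x0D: mode=SIZE_CR remaining=0 emitted=0 chunks_done=0
Byte 2 = 0x0A: mode=DATA remaining=5 emitted=0 chunks_done=0
Byte 3 = 'w': mode=DATA remaining=4 emitted=1 chunks_done=0
Byte 4 = 'h': mode=DATA remaining=3 emitted=2 chunks_done=0
Byte 5 = 'v': mode=DATA remaining=2 emitted=3 chunks_done=0
Byte 6 = 'f': mode=DATA remaining=1 emitted=4 chunks_done=0
Byte 7 = 'l': mode=DATA_DONE remaining=0 emitted=5 chunks_done=0
Byte 8 = 0x0D: mode=DATA_CR remaining=0 emitted=5 chunks_done=0
Byte 9 = 0x0A: mode=SIZE remaining=0 emitted=5 chunks_done=1
Byte 10 = '3': mode=SIZE remaining=0 emitted=5 chunks_done=1
Byte 11 = 0x0D: mode=SIZE_CR remaining=0 emitted=5 chunks_done=1
Byte 12 = 0x0A: mode=DATA remaining=3 emitted=5 chunks_done=1
Byte 13 = '7': mode=DATA remaining=2 emitted=6 chunks_done=1
Byte 14 = 'q': mode=DATA remaining=1 emitted=7 chunks_done=1
Byte 15 = '4': mode=DATA_DONE remaining=0 emitted=8 chunks_done=1

Answer: DATA_DONE 0 8 1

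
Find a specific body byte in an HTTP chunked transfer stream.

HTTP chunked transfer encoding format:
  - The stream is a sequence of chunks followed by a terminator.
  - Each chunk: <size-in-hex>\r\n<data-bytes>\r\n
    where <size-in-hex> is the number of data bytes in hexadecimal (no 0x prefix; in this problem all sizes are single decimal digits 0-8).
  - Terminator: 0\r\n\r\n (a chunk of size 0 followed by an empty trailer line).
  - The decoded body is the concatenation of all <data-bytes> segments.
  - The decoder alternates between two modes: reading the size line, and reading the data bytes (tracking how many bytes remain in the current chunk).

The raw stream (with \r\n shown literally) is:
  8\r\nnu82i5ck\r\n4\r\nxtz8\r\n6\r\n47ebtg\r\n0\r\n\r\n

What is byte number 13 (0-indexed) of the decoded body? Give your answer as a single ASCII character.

Answer: 7

Derivation:
Chunk 1: stream[0..1]='8' size=0x8=8, data at stream[3..11]='nu82i5ck' -> body[0..8], body so far='nu82i5ck'
Chunk 2: stream[13..14]='4' size=0x4=4, data at stream[16..20]='xtz8' -> body[8..12], body so far='nu82i5ckxtz8'
Chunk 3: stream[22..23]='6' size=0x6=6, data at stream[25..31]='47ebtg' -> body[12..18], body so far='nu82i5ckxtz847ebtg'
Chunk 4: stream[33..34]='0' size=0 (terminator). Final body='nu82i5ckxtz847ebtg' (18 bytes)
Body byte 13 = '7'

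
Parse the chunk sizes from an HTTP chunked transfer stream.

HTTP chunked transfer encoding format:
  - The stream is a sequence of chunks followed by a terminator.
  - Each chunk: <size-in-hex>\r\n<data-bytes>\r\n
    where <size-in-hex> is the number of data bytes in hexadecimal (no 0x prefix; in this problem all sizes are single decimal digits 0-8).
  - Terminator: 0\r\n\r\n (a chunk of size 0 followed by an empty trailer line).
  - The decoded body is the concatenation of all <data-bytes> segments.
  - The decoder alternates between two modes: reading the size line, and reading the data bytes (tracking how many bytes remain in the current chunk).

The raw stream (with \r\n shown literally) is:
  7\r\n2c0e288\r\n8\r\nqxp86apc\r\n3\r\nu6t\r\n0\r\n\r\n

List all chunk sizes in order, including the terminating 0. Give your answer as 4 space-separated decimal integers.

Answer: 7 8 3 0

Derivation:
Chunk 1: stream[0..1]='7' size=0x7=7, data at stream[3..10]='2c0e288' -> body[0..7], body so far='2c0e288'
Chunk 2: stream[12..13]='8' size=0x8=8, data at stream[15..23]='qxp86apc' -> body[7..15], body so far='2c0e288qxp86apc'
Chunk 3: stream[25..26]='3' size=0x3=3, data at stream[28..31]='u6t' -> body[15..18], body so far='2c0e288qxp86apcu6t'
Chunk 4: stream[33..34]='0' size=0 (terminator). Final body='2c0e288qxp86apcu6t' (18 bytes)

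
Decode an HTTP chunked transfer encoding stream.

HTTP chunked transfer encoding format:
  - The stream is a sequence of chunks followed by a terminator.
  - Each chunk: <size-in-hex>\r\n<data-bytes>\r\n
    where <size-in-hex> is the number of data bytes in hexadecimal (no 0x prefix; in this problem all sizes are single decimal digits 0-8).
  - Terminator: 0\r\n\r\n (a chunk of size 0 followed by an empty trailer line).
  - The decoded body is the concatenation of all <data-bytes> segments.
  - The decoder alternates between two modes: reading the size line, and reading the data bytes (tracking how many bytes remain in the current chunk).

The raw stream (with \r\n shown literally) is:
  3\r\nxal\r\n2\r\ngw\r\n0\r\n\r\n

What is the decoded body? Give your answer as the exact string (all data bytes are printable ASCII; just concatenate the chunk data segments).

Chunk 1: stream[0..1]='3' size=0x3=3, data at stream[3..6]='xal' -> body[0..3], body so far='xal'
Chunk 2: stream[8..9]='2' size=0x2=2, data at stream[11..13]='gw' -> body[3..5], body so far='xalgw'
Chunk 3: stream[15..16]='0' size=0 (terminator). Final body='xalgw' (5 bytes)

Answer: xalgw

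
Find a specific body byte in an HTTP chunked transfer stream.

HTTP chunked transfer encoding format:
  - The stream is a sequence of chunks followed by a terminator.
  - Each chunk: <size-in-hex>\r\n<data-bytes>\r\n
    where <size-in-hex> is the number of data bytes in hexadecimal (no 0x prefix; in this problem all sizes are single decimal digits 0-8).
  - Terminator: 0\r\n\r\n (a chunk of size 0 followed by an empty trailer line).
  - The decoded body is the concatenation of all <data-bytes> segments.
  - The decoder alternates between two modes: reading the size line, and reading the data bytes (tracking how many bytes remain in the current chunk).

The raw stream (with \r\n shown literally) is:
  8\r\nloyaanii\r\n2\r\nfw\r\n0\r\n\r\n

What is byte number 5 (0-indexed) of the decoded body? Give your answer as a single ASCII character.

Answer: n

Derivation:
Chunk 1: stream[0..1]='8' size=0x8=8, data at stream[3..11]='loyaanii' -> body[0..8], body so far='loyaanii'
Chunk 2: stream[13..14]='2' size=0x2=2, data at stream[16..18]='fw' -> body[8..10], body so far='loyaaniifw'
Chunk 3: stream[20..21]='0' size=0 (terminator). Final body='loyaaniifw' (10 bytes)
Body byte 5 = 'n'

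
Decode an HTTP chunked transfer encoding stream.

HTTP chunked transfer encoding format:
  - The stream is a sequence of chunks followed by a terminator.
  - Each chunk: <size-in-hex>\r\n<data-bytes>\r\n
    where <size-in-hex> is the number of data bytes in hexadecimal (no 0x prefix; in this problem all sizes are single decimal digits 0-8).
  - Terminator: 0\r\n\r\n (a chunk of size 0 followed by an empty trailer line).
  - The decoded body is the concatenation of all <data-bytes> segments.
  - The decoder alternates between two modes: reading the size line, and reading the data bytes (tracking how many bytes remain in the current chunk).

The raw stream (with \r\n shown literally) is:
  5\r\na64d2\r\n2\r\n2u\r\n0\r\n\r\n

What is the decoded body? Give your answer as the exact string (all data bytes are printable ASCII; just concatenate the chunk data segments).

Chunk 1: stream[0..1]='5' size=0x5=5, data at stream[3..8]='a64d2' -> body[0..5], body so far='a64d2'
Chunk 2: stream[10..11]='2' size=0x2=2, data at stream[13..15]='2u' -> body[5..7], body so far='a64d22u'
Chunk 3: stream[17..18]='0' size=0 (terminator). Final body='a64d22u' (7 bytes)

Answer: a64d22u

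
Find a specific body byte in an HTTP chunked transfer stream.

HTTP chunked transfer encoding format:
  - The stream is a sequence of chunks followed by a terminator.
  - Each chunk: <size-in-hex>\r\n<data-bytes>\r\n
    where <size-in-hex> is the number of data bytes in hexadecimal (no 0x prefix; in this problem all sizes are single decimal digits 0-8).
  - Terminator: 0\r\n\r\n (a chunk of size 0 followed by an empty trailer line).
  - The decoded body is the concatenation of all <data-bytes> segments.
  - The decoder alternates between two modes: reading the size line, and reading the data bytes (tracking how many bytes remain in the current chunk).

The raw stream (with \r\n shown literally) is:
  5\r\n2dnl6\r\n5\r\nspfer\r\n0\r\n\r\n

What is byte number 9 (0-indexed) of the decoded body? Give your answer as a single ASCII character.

Chunk 1: stream[0..1]='5' size=0x5=5, data at stream[3..8]='2dnl6' -> body[0..5], body so far='2dnl6'
Chunk 2: stream[10..11]='5' size=0x5=5, data at stream[13..18]='spfer' -> body[5..10], body so far='2dnl6spfer'
Chunk 3: stream[20..21]='0' size=0 (terminator). Final body='2dnl6spfer' (10 bytes)
Body byte 9 = 'r'

Answer: r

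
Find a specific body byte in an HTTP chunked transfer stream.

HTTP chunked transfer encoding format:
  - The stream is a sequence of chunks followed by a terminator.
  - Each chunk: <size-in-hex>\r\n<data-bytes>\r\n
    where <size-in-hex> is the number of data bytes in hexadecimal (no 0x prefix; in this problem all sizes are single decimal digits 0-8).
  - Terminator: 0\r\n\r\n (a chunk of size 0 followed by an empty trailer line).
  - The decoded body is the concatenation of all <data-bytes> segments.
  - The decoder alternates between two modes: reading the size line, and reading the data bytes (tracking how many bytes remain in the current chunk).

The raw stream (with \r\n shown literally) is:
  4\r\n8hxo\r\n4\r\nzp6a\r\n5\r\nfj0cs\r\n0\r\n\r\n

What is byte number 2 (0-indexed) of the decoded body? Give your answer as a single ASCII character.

Chunk 1: stream[0..1]='4' size=0x4=4, data at stream[3..7]='8hxo' -> body[0..4], body so far='8hxo'
Chunk 2: stream[9..10]='4' size=0x4=4, data at stream[12..16]='zp6a' -> body[4..8], body so far='8hxozp6a'
Chunk 3: stream[18..19]='5' size=0x5=5, data at stream[21..26]='fj0cs' -> body[8..13], body so far='8hxozp6afj0cs'
Chunk 4: stream[28..29]='0' size=0 (terminator). Final body='8hxozp6afj0cs' (13 bytes)
Body byte 2 = 'x'

Answer: x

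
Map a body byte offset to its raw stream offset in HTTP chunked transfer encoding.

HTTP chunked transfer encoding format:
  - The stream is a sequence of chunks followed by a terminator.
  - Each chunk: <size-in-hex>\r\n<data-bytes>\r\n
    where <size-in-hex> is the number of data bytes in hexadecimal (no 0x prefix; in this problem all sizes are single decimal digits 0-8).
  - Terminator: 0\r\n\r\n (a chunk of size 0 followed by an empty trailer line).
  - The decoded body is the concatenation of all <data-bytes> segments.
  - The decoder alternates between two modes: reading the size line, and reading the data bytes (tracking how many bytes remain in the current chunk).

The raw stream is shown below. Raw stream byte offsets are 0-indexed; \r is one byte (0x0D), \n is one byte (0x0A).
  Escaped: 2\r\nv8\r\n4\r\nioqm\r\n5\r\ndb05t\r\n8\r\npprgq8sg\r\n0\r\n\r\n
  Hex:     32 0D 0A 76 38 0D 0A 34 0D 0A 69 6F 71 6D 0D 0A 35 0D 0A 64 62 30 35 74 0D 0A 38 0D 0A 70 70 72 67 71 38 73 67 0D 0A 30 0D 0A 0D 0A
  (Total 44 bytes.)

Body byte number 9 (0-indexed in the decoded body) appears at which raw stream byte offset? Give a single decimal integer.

Chunk 1: stream[0..1]='2' size=0x2=2, data at stream[3..5]='v8' -> body[0..2], body so far='v8'
Chunk 2: stream[7..8]='4' size=0x4=4, data at stream[10..14]='ioqm' -> body[2..6], body so far='v8ioqm'
Chunk 3: stream[16..17]='5' size=0x5=5, data at stream[19..24]='db05t' -> body[6..11], body so far='v8ioqmdb05t'
Chunk 4: stream[26..27]='8' size=0x8=8, data at stream[29..37]='pprgq8sg' -> body[11..19], body so far='v8ioqmdb05tpprgq8sg'
Chunk 5: stream[39..40]='0' size=0 (terminator). Final body='v8ioqmdb05tpprgq8sg' (19 bytes)
Body byte 9 at stream offset 22

Answer: 22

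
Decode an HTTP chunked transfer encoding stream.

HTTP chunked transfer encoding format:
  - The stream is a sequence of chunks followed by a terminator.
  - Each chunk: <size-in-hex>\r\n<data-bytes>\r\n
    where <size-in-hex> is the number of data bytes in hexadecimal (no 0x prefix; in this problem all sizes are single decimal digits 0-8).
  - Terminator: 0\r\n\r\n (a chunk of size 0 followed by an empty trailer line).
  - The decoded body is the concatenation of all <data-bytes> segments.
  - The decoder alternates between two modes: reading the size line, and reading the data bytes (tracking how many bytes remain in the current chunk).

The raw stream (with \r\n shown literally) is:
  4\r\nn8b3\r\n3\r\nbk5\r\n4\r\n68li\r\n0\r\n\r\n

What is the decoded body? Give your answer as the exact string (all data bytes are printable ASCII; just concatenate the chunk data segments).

Answer: n8b3bk568li

Derivation:
Chunk 1: stream[0..1]='4' size=0x4=4, data at stream[3..7]='n8b3' -> body[0..4], body so far='n8b3'
Chunk 2: stream[9..10]='3' size=0x3=3, data at stream[12..15]='bk5' -> body[4..7], body so far='n8b3bk5'
Chunk 3: stream[17..18]='4' size=0x4=4, data at stream[20..24]='68li' -> body[7..11], body so far='n8b3bk568li'
Chunk 4: stream[26..27]='0' size=0 (terminator). Final body='n8b3bk568li' (11 bytes)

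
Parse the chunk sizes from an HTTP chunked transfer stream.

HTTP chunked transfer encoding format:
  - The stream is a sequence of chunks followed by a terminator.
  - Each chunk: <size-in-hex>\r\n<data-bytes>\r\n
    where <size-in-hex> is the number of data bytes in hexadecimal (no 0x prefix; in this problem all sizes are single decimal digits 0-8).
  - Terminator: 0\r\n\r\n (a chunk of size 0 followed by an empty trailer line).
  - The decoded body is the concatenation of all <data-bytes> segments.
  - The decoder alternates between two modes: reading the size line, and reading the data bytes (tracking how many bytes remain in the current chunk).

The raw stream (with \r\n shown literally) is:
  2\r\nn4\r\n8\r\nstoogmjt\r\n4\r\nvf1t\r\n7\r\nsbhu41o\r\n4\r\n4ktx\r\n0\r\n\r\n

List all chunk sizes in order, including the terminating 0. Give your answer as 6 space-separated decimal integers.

Answer: 2 8 4 7 4 0

Derivation:
Chunk 1: stream[0..1]='2' size=0x2=2, data at stream[3..5]='n4' -> body[0..2], body so far='n4'
Chunk 2: stream[7..8]='8' size=0x8=8, data at stream[10..18]='stoogmjt' -> body[2..10], body so far='n4stoogmjt'
Chunk 3: stream[20..21]='4' size=0x4=4, data at stream[23..27]='vf1t' -> body[10..14], body so far='n4stoogmjtvf1t'
Chunk 4: stream[29..30]='7' size=0x7=7, data at stream[32..39]='sbhu41o' -> body[14..21], body so far='n4stoogmjtvf1tsbhu41o'
Chunk 5: stream[41..42]='4' size=0x4=4, data at stream[44..48]='4ktx' -> body[21..25], body so far='n4stoogmjtvf1tsbhu41o4ktx'
Chunk 6: stream[50..51]='0' size=0 (terminator). Final body='n4stoogmjtvf1tsbhu41o4ktx' (25 bytes)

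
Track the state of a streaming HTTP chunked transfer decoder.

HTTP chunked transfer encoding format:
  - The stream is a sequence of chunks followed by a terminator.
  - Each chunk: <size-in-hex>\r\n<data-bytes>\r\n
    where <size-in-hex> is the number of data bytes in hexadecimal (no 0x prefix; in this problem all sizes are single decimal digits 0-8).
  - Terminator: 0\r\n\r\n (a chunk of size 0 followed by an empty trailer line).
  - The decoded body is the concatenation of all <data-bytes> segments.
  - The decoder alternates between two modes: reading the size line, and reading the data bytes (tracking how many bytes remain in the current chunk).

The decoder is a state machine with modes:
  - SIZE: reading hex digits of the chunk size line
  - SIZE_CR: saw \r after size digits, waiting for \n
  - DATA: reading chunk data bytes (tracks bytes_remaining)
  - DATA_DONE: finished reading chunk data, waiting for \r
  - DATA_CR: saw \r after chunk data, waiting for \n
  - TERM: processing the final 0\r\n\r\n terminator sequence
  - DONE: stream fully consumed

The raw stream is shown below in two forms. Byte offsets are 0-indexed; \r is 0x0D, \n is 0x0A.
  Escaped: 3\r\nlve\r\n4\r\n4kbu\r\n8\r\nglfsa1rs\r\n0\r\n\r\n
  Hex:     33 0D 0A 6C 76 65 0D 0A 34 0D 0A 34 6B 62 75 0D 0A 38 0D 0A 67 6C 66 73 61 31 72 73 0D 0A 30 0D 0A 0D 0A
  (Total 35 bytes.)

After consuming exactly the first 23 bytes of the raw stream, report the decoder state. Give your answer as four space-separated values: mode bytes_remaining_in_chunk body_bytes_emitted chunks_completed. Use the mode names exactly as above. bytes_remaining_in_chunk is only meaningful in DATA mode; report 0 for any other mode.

Byte 0 = '3': mode=SIZE remaining=0 emitted=0 chunks_done=0
Byte 1 = 0x0D: mode=SIZE_CR remaining=0 emitted=0 chunks_done=0
Byte 2 = 0x0A: mode=DATA remaining=3 emitted=0 chunks_done=0
Byte 3 = 'l': mode=DATA remaining=2 emitted=1 chunks_done=0
Byte 4 = 'v': mode=DATA remaining=1 emitted=2 chunks_done=0
Byte 5 = 'e': mode=DATA_DONE remaining=0 emitted=3 chunks_done=0
Byte 6 = 0x0D: mode=DATA_CR remaining=0 emitted=3 chunks_done=0
Byte 7 = 0x0A: mode=SIZE remaining=0 emitted=3 chunks_done=1
Byte 8 = '4': mode=SIZE remaining=0 emitted=3 chunks_done=1
Byte 9 = 0x0D: mode=SIZE_CR remaining=0 emitted=3 chunks_done=1
Byte 10 = 0x0A: mode=DATA remaining=4 emitted=3 chunks_done=1
Byte 11 = '4': mode=DATA remaining=3 emitted=4 chunks_done=1
Byte 12 = 'k': mode=DATA remaining=2 emitted=5 chunks_done=1
Byte 13 = 'b': mode=DATA remaining=1 emitted=6 chunks_done=1
Byte 14 = 'u': mode=DATA_DONE remaining=0 emitted=7 chunks_done=1
Byte 15 = 0x0D: mode=DATA_CR remaining=0 emitted=7 chunks_done=1
Byte 16 = 0x0A: mode=SIZE remaining=0 emitted=7 chunks_done=2
Byte 17 = '8': mode=SIZE remaining=0 emitted=7 chunks_done=2
Byte 18 = 0x0D: mode=SIZE_CR remaining=0 emitted=7 chunks_done=2
Byte 19 = 0x0A: mode=DATA remaining=8 emitted=7 chunks_done=2
Byte 20 = 'g': mode=DATA remaining=7 emitted=8 chunks_done=2
Byte 21 = 'l': mode=DATA remaining=6 emitted=9 chunks_done=2
Byte 22 = 'f': mode=DATA remaining=5 emitted=10 chunks_done=2

Answer: DATA 5 10 2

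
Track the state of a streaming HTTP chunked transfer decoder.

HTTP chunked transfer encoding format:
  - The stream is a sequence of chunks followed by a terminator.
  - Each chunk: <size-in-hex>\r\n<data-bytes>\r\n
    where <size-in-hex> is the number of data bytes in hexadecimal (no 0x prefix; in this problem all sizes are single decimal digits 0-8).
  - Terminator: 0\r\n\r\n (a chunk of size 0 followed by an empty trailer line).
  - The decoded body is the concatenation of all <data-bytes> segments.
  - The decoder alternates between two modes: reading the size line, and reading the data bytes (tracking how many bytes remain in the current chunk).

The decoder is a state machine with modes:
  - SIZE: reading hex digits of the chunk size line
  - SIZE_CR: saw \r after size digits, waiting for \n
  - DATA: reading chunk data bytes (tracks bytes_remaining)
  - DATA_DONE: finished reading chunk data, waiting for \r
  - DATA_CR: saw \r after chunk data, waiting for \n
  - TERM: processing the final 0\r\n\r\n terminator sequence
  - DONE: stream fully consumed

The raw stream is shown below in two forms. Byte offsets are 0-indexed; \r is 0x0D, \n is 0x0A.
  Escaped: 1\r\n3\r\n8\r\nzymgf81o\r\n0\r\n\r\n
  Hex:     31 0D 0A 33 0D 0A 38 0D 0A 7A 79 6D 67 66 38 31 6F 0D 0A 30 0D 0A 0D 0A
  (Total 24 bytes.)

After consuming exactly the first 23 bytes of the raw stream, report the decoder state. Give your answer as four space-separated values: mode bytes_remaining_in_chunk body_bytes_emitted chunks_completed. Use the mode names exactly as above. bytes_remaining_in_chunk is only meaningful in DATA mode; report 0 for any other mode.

Answer: TERM 0 9 2

Derivation:
Byte 0 = '1': mode=SIZE remaining=0 emitted=0 chunks_done=0
Byte 1 = 0x0D: mode=SIZE_CR remaining=0 emitted=0 chunks_done=0
Byte 2 = 0x0A: mode=DATA remaining=1 emitted=0 chunks_done=0
Byte 3 = '3': mode=DATA_DONE remaining=0 emitted=1 chunks_done=0
Byte 4 = 0x0D: mode=DATA_CR remaining=0 emitted=1 chunks_done=0
Byte 5 = 0x0A: mode=SIZE remaining=0 emitted=1 chunks_done=1
Byte 6 = '8': mode=SIZE remaining=0 emitted=1 chunks_done=1
Byte 7 = 0x0D: mode=SIZE_CR remaining=0 emitted=1 chunks_done=1
Byte 8 = 0x0A: mode=DATA remaining=8 emitted=1 chunks_done=1
Byte 9 = 'z': mode=DATA remaining=7 emitted=2 chunks_done=1
Byte 10 = 'y': mode=DATA remaining=6 emitted=3 chunks_done=1
Byte 11 = 'm': mode=DATA remaining=5 emitted=4 chunks_done=1
Byte 12 = 'g': mode=DATA remaining=4 emitted=5 chunks_done=1
Byte 13 = 'f': mode=DATA remaining=3 emitted=6 chunks_done=1
Byte 14 = '8': mode=DATA remaining=2 emitted=7 chunks_done=1
Byte 15 = '1': mode=DATA remaining=1 emitted=8 chunks_done=1
Byte 16 = 'o': mode=DATA_DONE remaining=0 emitted=9 chunks_done=1
Byte 17 = 0x0D: mode=DATA_CR remaining=0 emitted=9 chunks_done=1
Byte 18 = 0x0A: mode=SIZE remaining=0 emitted=9 chunks_done=2
Byte 19 = '0': mode=SIZE remaining=0 emitted=9 chunks_done=2
Byte 20 = 0x0D: mode=SIZE_CR remaining=0 emitted=9 chunks_done=2
Byte 21 = 0x0A: mode=TERM remaining=0 emitted=9 chunks_done=2
Byte 22 = 0x0D: mode=TERM remaining=0 emitted=9 chunks_done=2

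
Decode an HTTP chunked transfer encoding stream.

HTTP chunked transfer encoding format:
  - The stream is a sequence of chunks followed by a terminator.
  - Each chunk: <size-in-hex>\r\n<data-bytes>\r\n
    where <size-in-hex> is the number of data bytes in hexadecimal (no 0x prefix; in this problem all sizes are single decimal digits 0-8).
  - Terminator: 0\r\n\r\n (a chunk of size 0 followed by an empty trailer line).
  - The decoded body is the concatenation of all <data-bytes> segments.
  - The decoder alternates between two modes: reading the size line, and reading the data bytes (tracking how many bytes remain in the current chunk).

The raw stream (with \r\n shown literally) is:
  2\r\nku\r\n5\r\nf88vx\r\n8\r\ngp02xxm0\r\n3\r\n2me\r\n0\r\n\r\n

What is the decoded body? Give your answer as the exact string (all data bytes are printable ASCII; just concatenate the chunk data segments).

Chunk 1: stream[0..1]='2' size=0x2=2, data at stream[3..5]='ku' -> body[0..2], body so far='ku'
Chunk 2: stream[7..8]='5' size=0x5=5, data at stream[10..15]='f88vx' -> body[2..7], body so far='kuf88vx'
Chunk 3: stream[17..18]='8' size=0x8=8, data at stream[20..28]='gp02xxm0' -> body[7..15], body so far='kuf88vxgp02xxm0'
Chunk 4: stream[30..31]='3' size=0x3=3, data at stream[33..36]='2me' -> body[15..18], body so far='kuf88vxgp02xxm02me'
Chunk 5: stream[38..39]='0' size=0 (terminator). Final body='kuf88vxgp02xxm02me' (18 bytes)

Answer: kuf88vxgp02xxm02me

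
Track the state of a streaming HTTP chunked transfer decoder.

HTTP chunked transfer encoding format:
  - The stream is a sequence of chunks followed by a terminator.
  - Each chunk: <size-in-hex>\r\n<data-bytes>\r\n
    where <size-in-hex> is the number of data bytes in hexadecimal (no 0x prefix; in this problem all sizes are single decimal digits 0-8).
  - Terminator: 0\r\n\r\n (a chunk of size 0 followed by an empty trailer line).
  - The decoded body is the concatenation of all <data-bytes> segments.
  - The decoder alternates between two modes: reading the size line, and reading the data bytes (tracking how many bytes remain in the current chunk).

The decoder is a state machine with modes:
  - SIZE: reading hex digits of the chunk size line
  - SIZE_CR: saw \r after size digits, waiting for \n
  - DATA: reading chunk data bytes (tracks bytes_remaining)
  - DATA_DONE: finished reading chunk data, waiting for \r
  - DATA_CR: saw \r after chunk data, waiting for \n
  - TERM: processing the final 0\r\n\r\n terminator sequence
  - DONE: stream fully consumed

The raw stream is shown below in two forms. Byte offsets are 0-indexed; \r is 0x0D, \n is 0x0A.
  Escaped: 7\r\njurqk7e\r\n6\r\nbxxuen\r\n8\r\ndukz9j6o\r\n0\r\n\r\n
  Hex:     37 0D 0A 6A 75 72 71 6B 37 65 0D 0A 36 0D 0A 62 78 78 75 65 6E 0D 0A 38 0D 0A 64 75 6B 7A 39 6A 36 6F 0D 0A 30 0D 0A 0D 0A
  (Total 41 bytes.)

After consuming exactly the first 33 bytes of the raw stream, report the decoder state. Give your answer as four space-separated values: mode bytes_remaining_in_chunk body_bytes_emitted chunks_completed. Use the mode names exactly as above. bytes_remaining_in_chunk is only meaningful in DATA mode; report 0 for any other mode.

Byte 0 = '7': mode=SIZE remaining=0 emitted=0 chunks_done=0
Byte 1 = 0x0D: mode=SIZE_CR remaining=0 emitted=0 chunks_done=0
Byte 2 = 0x0A: mode=DATA remaining=7 emitted=0 chunks_done=0
Byte 3 = 'j': mode=DATA remaining=6 emitted=1 chunks_done=0
Byte 4 = 'u': mode=DATA remaining=5 emitted=2 chunks_done=0
Byte 5 = 'r': mode=DATA remaining=4 emitted=3 chunks_done=0
Byte 6 = 'q': mode=DATA remaining=3 emitted=4 chunks_done=0
Byte 7 = 'k': mode=DATA remaining=2 emitted=5 chunks_done=0
Byte 8 = '7': mode=DATA remaining=1 emitted=6 chunks_done=0
Byte 9 = 'e': mode=DATA_DONE remaining=0 emitted=7 chunks_done=0
Byte 10 = 0x0D: mode=DATA_CR remaining=0 emitted=7 chunks_done=0
Byte 11 = 0x0A: mode=SIZE remaining=0 emitted=7 chunks_done=1
Byte 12 = '6': mode=SIZE remaining=0 emitted=7 chunks_done=1
Byte 13 = 0x0D: mode=SIZE_CR remaining=0 emitted=7 chunks_done=1
Byte 14 = 0x0A: mode=DATA remaining=6 emitted=7 chunks_done=1
Byte 15 = 'b': mode=DATA remaining=5 emitted=8 chunks_done=1
Byte 16 = 'x': mode=DATA remaining=4 emitted=9 chunks_done=1
Byte 17 = 'x': mode=DATA remaining=3 emitted=10 chunks_done=1
Byte 18 = 'u': mode=DATA remaining=2 emitted=11 chunks_done=1
Byte 19 = 'e': mode=DATA remaining=1 emitted=12 chunks_done=1
Byte 20 = 'n': mode=DATA_DONE remaining=0 emitted=13 chunks_done=1
Byte 21 = 0x0D: mode=DATA_CR remaining=0 emitted=13 chunks_done=1
Byte 22 = 0x0A: mode=SIZE remaining=0 emitted=13 chunks_done=2
Byte 23 = '8': mode=SIZE remaining=0 emitted=13 chunks_done=2
Byte 24 = 0x0D: mode=SIZE_CR remaining=0 emitted=13 chunks_done=2
Byte 25 = 0x0A: mode=DATA remaining=8 emitted=13 chunks_done=2
Byte 26 = 'd': mode=DATA remaining=7 emitted=14 chunks_done=2
Byte 27 = 'u': mode=DATA remaining=6 emitted=15 chunks_done=2
Byte 28 = 'k': mode=DATA remaining=5 emitted=16 chunks_done=2
Byte 29 = 'z': mode=DATA remaining=4 emitted=17 chunks_done=2
Byte 30 = '9': mode=DATA remaining=3 emitted=18 chunks_done=2
Byte 31 = 'j': mode=DATA remaining=2 emitted=19 chunks_done=2
Byte 32 = '6': mode=DATA remaining=1 emitted=20 chunks_done=2

Answer: DATA 1 20 2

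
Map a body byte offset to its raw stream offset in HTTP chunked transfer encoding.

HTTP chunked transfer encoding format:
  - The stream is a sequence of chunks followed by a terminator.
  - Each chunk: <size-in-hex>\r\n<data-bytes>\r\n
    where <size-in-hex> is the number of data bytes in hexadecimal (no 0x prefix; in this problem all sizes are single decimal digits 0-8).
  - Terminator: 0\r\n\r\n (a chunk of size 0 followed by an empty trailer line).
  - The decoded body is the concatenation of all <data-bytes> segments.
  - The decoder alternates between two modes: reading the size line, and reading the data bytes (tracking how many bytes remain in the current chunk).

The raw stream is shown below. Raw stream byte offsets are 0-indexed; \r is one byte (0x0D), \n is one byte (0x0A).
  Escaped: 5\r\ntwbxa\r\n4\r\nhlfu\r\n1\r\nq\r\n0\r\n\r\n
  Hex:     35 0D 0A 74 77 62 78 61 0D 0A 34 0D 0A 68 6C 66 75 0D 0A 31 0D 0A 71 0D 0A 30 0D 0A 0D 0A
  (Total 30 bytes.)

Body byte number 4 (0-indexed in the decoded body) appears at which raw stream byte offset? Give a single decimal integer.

Chunk 1: stream[0..1]='5' size=0x5=5, data at stream[3..8]='twbxa' -> body[0..5], body so far='twbxa'
Chunk 2: stream[10..11]='4' size=0x4=4, data at stream[13..17]='hlfu' -> body[5..9], body so far='twbxahlfu'
Chunk 3: stream[19..20]='1' size=0x1=1, data at stream[22..23]='q' -> body[9..10], body so far='twbxahlfuq'
Chunk 4: stream[25..26]='0' size=0 (terminator). Final body='twbxahlfuq' (10 bytes)
Body byte 4 at stream offset 7

Answer: 7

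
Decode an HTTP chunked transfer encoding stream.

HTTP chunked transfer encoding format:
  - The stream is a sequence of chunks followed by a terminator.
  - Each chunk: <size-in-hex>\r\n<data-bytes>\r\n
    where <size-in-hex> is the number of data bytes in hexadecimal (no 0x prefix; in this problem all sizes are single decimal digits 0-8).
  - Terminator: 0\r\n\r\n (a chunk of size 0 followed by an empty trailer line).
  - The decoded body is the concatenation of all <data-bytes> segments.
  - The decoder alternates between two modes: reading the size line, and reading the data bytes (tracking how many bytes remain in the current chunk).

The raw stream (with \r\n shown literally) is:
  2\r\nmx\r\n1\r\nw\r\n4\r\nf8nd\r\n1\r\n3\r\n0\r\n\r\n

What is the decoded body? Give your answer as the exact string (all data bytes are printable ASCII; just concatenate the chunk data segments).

Chunk 1: stream[0..1]='2' size=0x2=2, data at stream[3..5]='mx' -> body[0..2], body so far='mx'
Chunk 2: stream[7..8]='1' size=0x1=1, data at stream[10..11]='w' -> body[2..3], body so far='mxw'
Chunk 3: stream[13..14]='4' size=0x4=4, data at stream[16..20]='f8nd' -> body[3..7], body so far='mxwf8nd'
Chunk 4: stream[22..23]='1' size=0x1=1, data at stream[25..26]='3' -> body[7..8], body so far='mxwf8nd3'
Chunk 5: stream[28..29]='0' size=0 (terminator). Final body='mxwf8nd3' (8 bytes)

Answer: mxwf8nd3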